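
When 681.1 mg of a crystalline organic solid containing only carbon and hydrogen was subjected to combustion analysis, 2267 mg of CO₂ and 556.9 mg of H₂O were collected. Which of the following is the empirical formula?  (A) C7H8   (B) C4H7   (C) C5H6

mol C = 2.267 g CO₂ ÷ 44.009 g/mol = 0.051512 mol
mol H = 2 × 0.5569 g H₂O ÷ 18.015 g/mol = 0.061826 mol
Divide by the smallest (0.051512 mol): C 1.000, H 1.200
Multiplying each by 5 gives whole numbers: C 5.00, H 6.00

(C) C5H6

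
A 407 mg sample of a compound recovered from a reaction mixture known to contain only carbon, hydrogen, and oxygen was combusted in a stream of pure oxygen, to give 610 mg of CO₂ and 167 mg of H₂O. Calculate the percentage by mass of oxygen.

54.5%

mol C = 0.610 g CO₂ ÷ 44.009 g/mol = 0.01386 mol
mol H = 2 × 0.167 g H₂O ÷ 18.015 g/mol = 0.01854 mol
mass O = 0.407 − (0.1665 + 0.01869) = 0.2218 g → mol O = 0.2218 ÷ 15.999 = 0.01387 mol
mass % O = 0.2218 g ÷ 0.407 g × 100%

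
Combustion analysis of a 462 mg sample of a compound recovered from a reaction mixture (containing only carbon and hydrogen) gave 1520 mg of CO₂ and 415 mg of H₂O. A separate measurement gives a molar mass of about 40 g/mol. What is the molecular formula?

mol C = 1.52 g CO₂ ÷ 44.009 g/mol = 0.03454 mol
mol H = 2 × 0.415 g H₂O ÷ 18.015 g/mol = 0.04607 mol
Divide by the smallest (0.03454 mol): C 1.000, H 1.334
Multiplying each by 3 gives whole numbers: C 3.00, H 4.00
Empirical formula: C3H4
Empirical-formula mass = 40.06 g/mol; 40 ÷ 40.06 ≈ 1, so the molecular formula is C3H4.

C3H4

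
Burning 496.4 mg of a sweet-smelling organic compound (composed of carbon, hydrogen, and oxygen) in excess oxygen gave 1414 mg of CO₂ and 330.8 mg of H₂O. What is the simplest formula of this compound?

mol C = 1.414 g CO₂ ÷ 44.009 g/mol = 0.032130 mol
mol H = 2 × 0.3308 g H₂O ÷ 18.015 g/mol = 0.036725 mol
mass O = 0.4964 − (0.38591 + 0.037019) = 0.073470 g → mol O = 0.073470 ÷ 15.999 = 0.0045922 mol
Divide by the smallest (0.0045922 mol): C 6.997, H 7.997, O 1.000

C7H8O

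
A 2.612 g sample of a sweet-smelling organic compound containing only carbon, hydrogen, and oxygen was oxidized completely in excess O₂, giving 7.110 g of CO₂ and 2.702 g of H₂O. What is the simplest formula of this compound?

C7H13O

mol C = 7.110 g CO₂ ÷ 44.009 g/mol = 0.16156 mol
mol H = 2 × 2.702 g H₂O ÷ 18.015 g/mol = 0.29997 mol
mass O = 2.612 − (1.9405 + 0.30237) = 0.36916 g → mol O = 0.36916 ÷ 15.999 = 0.023074 mol
Divide by the smallest (0.023074 mol): C 7.002, H 13.001, O 1.000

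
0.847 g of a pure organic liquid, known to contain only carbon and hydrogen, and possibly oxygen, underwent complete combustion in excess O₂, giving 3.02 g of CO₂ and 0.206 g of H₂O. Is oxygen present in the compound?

no

mol C = 3.02 g CO₂ ÷ 44.009 g/mol = 0.06862 mol
mol H = 2 × 0.206 g H₂O ÷ 18.015 g/mol = 0.02287 mol
C and H together account for 0.8473 g — essentially the entire 0.847 g sample — so the compound contains no oxygen.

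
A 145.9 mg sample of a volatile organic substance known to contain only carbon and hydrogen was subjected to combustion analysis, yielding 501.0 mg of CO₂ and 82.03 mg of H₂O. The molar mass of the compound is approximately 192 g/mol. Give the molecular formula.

mol C = 0.5010 g CO₂ ÷ 44.009 g/mol = 0.011384 mol
mol H = 2 × 0.08203 g H₂O ÷ 18.015 g/mol = 0.0091069 mol
Divide by the smallest (0.0091069 mol): C 1.250, H 1.000
Multiplying each by 4 gives whole numbers: C 5.00, H 4.00
Empirical formula: C5H4
Empirical-formula mass = 64.09 g/mol; 192 ÷ 64.09 ≈ 3, so the molecular formula is C15H12.

C15H12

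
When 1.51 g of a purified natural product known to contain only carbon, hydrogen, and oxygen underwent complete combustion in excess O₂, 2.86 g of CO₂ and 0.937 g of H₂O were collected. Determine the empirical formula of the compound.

mol C = 2.86 g CO₂ ÷ 44.009 g/mol = 0.06499 mol
mol H = 2 × 0.937 g H₂O ÷ 18.015 g/mol = 0.1040 mol
mass O = 1.51 − (0.7806 + 0.1049) = 0.6246 g → mol O = 0.6246 ÷ 15.999 = 0.03904 mol
Divide by the smallest (0.03904 mol): C 1.665, H 2.665, O 1.000
Multiplying each by 3 gives whole numbers: C 4.99, H 7.99, O 3.00

C5H8O3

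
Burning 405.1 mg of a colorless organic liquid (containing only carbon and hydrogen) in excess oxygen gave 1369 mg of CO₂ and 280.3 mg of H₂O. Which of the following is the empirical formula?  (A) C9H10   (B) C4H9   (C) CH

(C) CH

mol C = 1.369 g CO₂ ÷ 44.009 g/mol = 0.031107 mol
mol H = 2 × 0.2803 g H₂O ÷ 18.015 g/mol = 0.031119 mol
Divide by the smallest (0.031107 mol): C 1.000, H 1.000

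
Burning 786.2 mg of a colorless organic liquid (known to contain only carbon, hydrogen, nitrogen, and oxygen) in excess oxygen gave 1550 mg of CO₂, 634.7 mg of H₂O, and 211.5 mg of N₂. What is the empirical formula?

mol C = 1.550 g CO₂ ÷ 44.009 g/mol = 0.035220 mol
mol H = 2 × 0.6347 g H₂O ÷ 18.015 g/mol = 0.070464 mol
mol N = 2 × 0.2115 g N₂ ÷ 28.014 g/mol = 0.015100 mol
mass O = 0.7862 − (0.42303 + 0.071027 + 0.21150) = 0.080645 g → mol O = 0.080645 ÷ 15.999 = 0.0050406 mol
Divide by the smallest (0.0050406 mol): C 6.987, H 13.979, N 2.996, O 1.000

C7H14N3O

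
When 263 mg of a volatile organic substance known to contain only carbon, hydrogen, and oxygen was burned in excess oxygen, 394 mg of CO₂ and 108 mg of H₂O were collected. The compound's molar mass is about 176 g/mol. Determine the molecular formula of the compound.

mol C = 0.394 g CO₂ ÷ 44.009 g/mol = 0.008953 mol
mol H = 2 × 0.108 g H₂O ÷ 18.015 g/mol = 0.01199 mol
mass O = 0.263 − (0.1075 + 0.01209) = 0.1434 g → mol O = 0.1434 ÷ 15.999 = 0.008962 mol
Divide by the smallest (0.008953 mol): C 1.000, H 1.339, O 1.001
Multiplying each by 3 gives whole numbers: C 3.00, H 4.02, O 3.00
Empirical formula: C3H4O3
Empirical-formula mass = 88.06 g/mol; 176 ÷ 88.06 ≈ 2, so the molecular formula is C6H8O6.

C6H8O6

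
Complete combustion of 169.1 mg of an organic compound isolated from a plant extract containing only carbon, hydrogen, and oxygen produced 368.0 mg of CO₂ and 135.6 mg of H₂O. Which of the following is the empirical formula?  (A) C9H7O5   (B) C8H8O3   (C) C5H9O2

mol C = 0.3680 g CO₂ ÷ 44.009 g/mol = 0.0083619 mol
mol H = 2 × 0.1356 g H₂O ÷ 18.015 g/mol = 0.015054 mol
mass O = 0.1691 − (0.10044 + 0.015175) = 0.053490 g → mol O = 0.053490 ÷ 15.999 = 0.0033434 mol
Divide by the smallest (0.0033434 mol): C 2.501, H 4.503, O 1.000
Multiplying each by 2 gives whole numbers: C 5.00, H 9.01, O 2.00

(C) C5H9O2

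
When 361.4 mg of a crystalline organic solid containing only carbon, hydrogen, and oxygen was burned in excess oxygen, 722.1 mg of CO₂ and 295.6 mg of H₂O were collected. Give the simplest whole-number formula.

C2H4O

mol C = 0.7221 g CO₂ ÷ 44.009 g/mol = 0.016408 mol
mol H = 2 × 0.2956 g H₂O ÷ 18.015 g/mol = 0.032817 mol
mass O = 0.3614 − (0.19708 + 0.033080) = 0.13124 g → mol O = 0.13124 ÷ 15.999 = 0.0082032 mol
Divide by the smallest (0.0082032 mol): C 2.000, H 4.000, O 1.000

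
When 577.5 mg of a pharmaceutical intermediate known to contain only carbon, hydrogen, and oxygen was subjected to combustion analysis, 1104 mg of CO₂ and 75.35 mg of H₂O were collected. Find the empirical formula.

mol C = 1.104 g CO₂ ÷ 44.009 g/mol = 0.025086 mol
mol H = 2 × 0.07535 g H₂O ÷ 18.015 g/mol = 0.0083653 mol
mass O = 0.5775 − (0.30131 + 0.0084322) = 0.26776 g → mol O = 0.26776 ÷ 15.999 = 0.016736 mol
Divide by the smallest (0.0083653 mol): C 2.999, H 1.000, O 2.001

C3HO2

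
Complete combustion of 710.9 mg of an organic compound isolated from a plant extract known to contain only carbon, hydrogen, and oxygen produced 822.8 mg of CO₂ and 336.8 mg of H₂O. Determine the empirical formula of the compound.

C2H4O3

mol C = 0.8228 g CO₂ ÷ 44.009 g/mol = 0.018696 mol
mol H = 2 × 0.3368 g H₂O ÷ 18.015 g/mol = 0.037391 mol
mass O = 0.7109 − (0.22456 + 0.037690) = 0.44865 g → mol O = 0.44865 ÷ 15.999 = 0.028042 mol
Divide by the smallest (0.018696 mol): C 1.000, H 2.000, O 1.500
Multiplying each by 2 gives whole numbers: C 2.00, H 4.00, O 3.00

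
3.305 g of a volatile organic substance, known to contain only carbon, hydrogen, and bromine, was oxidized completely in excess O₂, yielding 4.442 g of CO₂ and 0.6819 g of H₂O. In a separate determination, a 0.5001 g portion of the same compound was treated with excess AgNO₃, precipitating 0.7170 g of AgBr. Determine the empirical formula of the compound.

mol C = 4.442 g CO₂ ÷ 44.009 g/mol = 0.10093 mol
mol H = 2 × 0.6819 g H₂O ÷ 18.015 g/mol = 0.075704 mol
From the AgBr data: mol Br per gram of compound = (0.7170 ÷ 187.772) ÷ 0.5001 = 0.0076354 mol/g, so in the 3.305 g combustion sample mol Br = 0.025235 mol
Divide by the smallest (0.025235 mol): C 4.000, H 3.000, Br 1.000

C4H3Br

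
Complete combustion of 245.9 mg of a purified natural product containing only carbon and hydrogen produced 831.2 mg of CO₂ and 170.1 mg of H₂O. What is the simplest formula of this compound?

mol C = 0.8312 g CO₂ ÷ 44.009 g/mol = 0.018887 mol
mol H = 2 × 0.1701 g H₂O ÷ 18.015 g/mol = 0.018884 mol
Divide by the smallest (0.018884 mol): C 1.000, H 1.000

CH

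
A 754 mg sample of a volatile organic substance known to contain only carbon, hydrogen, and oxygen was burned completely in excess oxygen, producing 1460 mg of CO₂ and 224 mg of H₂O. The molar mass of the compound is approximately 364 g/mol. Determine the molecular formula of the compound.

mol C = 1.46 g CO₂ ÷ 44.009 g/mol = 0.03318 mol
mol H = 2 × 0.224 g H₂O ÷ 18.015 g/mol = 0.02487 mol
mass O = 0.754 − (0.3985 + 0.02507) = 0.3305 g → mol O = 0.3305 ÷ 15.999 = 0.02066 mol
Divide by the smallest (0.02066 mol): C 1.606, H 1.204, O 1.000
Multiplying each by 5 gives whole numbers: C 8.03, H 6.02, O 5.00
Empirical formula: C8H6O5
Empirical-formula mass = 182.13 g/mol; 364 ÷ 182.13 ≈ 2, so the molecular formula is C16H12O10.

C16H12O10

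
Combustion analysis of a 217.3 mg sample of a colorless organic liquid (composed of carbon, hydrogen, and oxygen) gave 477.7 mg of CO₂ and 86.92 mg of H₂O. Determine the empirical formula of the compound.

mol C = 0.4777 g CO₂ ÷ 44.009 g/mol = 0.010855 mol
mol H = 2 × 0.08692 g H₂O ÷ 18.015 g/mol = 0.0096497 mol
mass O = 0.2173 − (0.13037 + 0.0097269) = 0.077198 g → mol O = 0.077198 ÷ 15.999 = 0.0048252 mol
Divide by the smallest (0.0048252 mol): C 2.250, H 2.000, O 1.000
Multiplying each by 4 gives whole numbers: C 9.00, H 8.00, O 4.00

C9H8O4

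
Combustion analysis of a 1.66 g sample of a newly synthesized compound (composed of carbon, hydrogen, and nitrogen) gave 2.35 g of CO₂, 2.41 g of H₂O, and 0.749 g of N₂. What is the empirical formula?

mol C = 2.35 g CO₂ ÷ 44.009 g/mol = 0.05340 mol
mol H = 2 × 2.41 g H₂O ÷ 18.015 g/mol = 0.2676 mol
mol N = 2 × 0.749 g N₂ ÷ 28.014 g/mol = 0.05347 mol
Divide by the smallest (0.05340 mol): C 1.000, H 5.011, N 1.001

CH5N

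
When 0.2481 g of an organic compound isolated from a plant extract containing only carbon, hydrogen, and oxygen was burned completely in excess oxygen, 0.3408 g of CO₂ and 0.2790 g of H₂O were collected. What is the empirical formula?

mol C = 0.3408 g CO₂ ÷ 44.009 g/mol = 0.0077439 mol
mol H = 2 × 0.2790 g H₂O ÷ 18.015 g/mol = 0.030974 mol
mass O = 0.2481 − (0.093012 + 0.031222) = 0.12387 g → mol O = 0.12387 ÷ 15.999 = 0.0077421 mol
Divide by the smallest (0.0077421 mol): C 1.000, H 4.001, O 1.000

CH4O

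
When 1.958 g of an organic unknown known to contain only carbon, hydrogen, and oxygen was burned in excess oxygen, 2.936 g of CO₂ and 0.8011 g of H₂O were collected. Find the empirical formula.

mol C = 2.936 g CO₂ ÷ 44.009 g/mol = 0.066714 mol
mol H = 2 × 0.8011 g H₂O ÷ 18.015 g/mol = 0.088937 mol
mass O = 1.958 − (0.80130 + 0.089648) = 1.0671 g → mol O = 1.0671 ÷ 15.999 = 0.066695 mol
Divide by the smallest (0.066695 mol): C 1.000, H 1.333, O 1.000
Multiplying each by 3 gives whole numbers: C 3.00, H 4.00, O 3.00

C3H4O3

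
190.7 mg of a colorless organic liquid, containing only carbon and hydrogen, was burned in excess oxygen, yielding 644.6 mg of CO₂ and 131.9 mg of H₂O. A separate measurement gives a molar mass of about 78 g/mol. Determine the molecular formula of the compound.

mol C = 0.6446 g CO₂ ÷ 44.009 g/mol = 0.014647 mol
mol H = 2 × 0.1319 g H₂O ÷ 18.015 g/mol = 0.014643 mol
Divide by the smallest (0.014643 mol): C 1.000, H 1.000
Empirical formula: CH
Empirical-formula mass = 13.02 g/mol; 78 ÷ 13.02 ≈ 6, so the molecular formula is C6H6.

C6H6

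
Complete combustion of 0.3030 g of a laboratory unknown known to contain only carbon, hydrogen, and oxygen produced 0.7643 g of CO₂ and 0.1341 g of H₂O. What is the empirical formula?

mol C = 0.7643 g CO₂ ÷ 44.009 g/mol = 0.017367 mol
mol H = 2 × 0.1341 g H₂O ÷ 18.015 g/mol = 0.014888 mol
mass O = 0.3030 − (0.20859 + 0.015007) = 0.079399 g → mol O = 0.079399 ÷ 15.999 = 0.0049628 mol
Divide by the smallest (0.0049628 mol): C 3.499, H 3.000, O 1.000
Multiplying each by 2 gives whole numbers: C 7.00, H 6.00, O 2.00

C7H6O2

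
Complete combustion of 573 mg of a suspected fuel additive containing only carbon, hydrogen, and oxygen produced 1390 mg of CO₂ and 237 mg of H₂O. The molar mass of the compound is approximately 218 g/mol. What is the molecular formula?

mol C = 1.39 g CO₂ ÷ 44.009 g/mol = 0.03158 mol
mol H = 2 × 0.237 g H₂O ÷ 18.015 g/mol = 0.02631 mol
mass O = 0.573 − (0.3794 + 0.02652) = 0.1671 g → mol O = 0.1671 ÷ 15.999 = 0.01045 mol
Divide by the smallest (0.01045 mol): C 3.024, H 2.519, O 1.000
Multiplying each by 2 gives whole numbers: C 6.05, H 5.04, O 2.00
Empirical formula: C6H5O2
Empirical-formula mass = 109.10 g/mol; 218 ÷ 109.10 ≈ 2, so the molecular formula is C12H10O4.

C12H10O4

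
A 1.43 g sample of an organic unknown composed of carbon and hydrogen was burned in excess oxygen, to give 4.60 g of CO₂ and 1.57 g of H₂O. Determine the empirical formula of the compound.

mol C = 4.60 g CO₂ ÷ 44.009 g/mol = 0.1045 mol
mol H = 2 × 1.57 g H₂O ÷ 18.015 g/mol = 0.1743 mol
Divide by the smallest (0.1045 mol): C 1.000, H 1.668
Multiplying each by 3 gives whole numbers: C 3.00, H 5.00

C3H5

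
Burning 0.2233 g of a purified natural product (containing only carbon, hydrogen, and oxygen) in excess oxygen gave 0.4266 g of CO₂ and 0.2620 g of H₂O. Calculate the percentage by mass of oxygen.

34.73%

mol C = 0.4266 g CO₂ ÷ 44.009 g/mol = 0.0096935 mol
mol H = 2 × 0.2620 g H₂O ÷ 18.015 g/mol = 0.029087 mol
mass O = 0.2233 − (0.11643 + 0.029320) = 0.077552 g → mol O = 0.077552 ÷ 15.999 = 0.0048473 mol
mass % O = 0.077552 g ÷ 0.2233 g × 100%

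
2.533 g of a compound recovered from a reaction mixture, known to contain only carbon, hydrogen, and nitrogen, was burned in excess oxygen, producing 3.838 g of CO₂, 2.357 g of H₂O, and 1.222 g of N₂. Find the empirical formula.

CH3N

mol C = 3.838 g CO₂ ÷ 44.009 g/mol = 0.087209 mol
mol H = 2 × 2.357 g H₂O ÷ 18.015 g/mol = 0.26167 mol
mol N = 2 × 1.222 g N₂ ÷ 28.014 g/mol = 0.087242 mol
Divide by the smallest (0.087209 mol): C 1.000, H 3.000, N 1.000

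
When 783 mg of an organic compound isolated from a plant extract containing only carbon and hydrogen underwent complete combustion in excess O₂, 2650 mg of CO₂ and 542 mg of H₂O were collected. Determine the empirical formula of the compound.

CH

mol C = 2.65 g CO₂ ÷ 44.009 g/mol = 0.06021 mol
mol H = 2 × 0.542 g H₂O ÷ 18.015 g/mol = 0.06017 mol
Divide by the smallest (0.06017 mol): C 1.001, H 1.000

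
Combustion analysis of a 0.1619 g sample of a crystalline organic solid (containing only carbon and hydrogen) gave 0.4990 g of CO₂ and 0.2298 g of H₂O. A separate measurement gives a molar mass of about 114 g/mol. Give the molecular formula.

mol C = 0.4990 g CO₂ ÷ 44.009 g/mol = 0.011339 mol
mol H = 2 × 0.2298 g H₂O ÷ 18.015 g/mol = 0.025512 mol
Divide by the smallest (0.011339 mol): C 1.000, H 2.250
Multiplying each by 4 gives whole numbers: C 4.00, H 9.00
Empirical formula: C4H9
Empirical-formula mass = 57.12 g/mol; 114 ÷ 57.12 ≈ 2, so the molecular formula is C8H18.

C8H18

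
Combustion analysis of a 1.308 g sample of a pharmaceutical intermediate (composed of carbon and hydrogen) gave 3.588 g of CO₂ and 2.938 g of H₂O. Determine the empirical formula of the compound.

mol C = 3.588 g CO₂ ÷ 44.009 g/mol = 0.081529 mol
mol H = 2 × 2.938 g H₂O ÷ 18.015 g/mol = 0.32617 mol
Divide by the smallest (0.081529 mol): C 1.000, H 4.001

CH4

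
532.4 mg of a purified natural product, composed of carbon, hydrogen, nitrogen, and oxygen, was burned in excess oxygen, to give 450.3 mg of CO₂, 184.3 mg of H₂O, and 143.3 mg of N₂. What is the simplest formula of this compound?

mol C = 0.4503 g CO₂ ÷ 44.009 g/mol = 0.010232 mol
mol H = 2 × 0.1843 g H₂O ÷ 18.015 g/mol = 0.020461 mol
mol N = 2 × 0.1433 g N₂ ÷ 28.014 g/mol = 0.010231 mol
mass O = 0.5324 − (0.12290 + 0.020624 + 0.14330) = 0.24558 g → mol O = 0.24558 ÷ 15.999 = 0.015350 mol
Divide by the smallest (0.010231 mol): C 1.000, H 2.000, N 1.000, O 1.500
Multiplying each by 2 gives whole numbers: C 2.00, H 4.00, N 2.00, O 3.00

C2H4N2O3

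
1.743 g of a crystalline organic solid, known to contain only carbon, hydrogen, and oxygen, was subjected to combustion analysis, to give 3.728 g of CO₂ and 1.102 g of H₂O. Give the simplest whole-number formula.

C9H13O4

mol C = 3.728 g CO₂ ÷ 44.009 g/mol = 0.084710 mol
mol H = 2 × 1.102 g H₂O ÷ 18.015 g/mol = 0.12234 mol
mass O = 1.743 − (1.0175 + 0.12332) = 0.60223 g → mol O = 0.60223 ÷ 15.999 = 0.037642 mol
Divide by the smallest (0.037642 mol): C 2.250, H 3.250, O 1.000
Multiplying each by 4 gives whole numbers: C 9.00, H 13.00, O 4.00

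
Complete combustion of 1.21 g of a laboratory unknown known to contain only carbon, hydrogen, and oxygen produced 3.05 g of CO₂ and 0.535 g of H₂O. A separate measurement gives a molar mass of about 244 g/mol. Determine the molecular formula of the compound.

C14H12O4

mol C = 3.05 g CO₂ ÷ 44.009 g/mol = 0.06930 mol
mol H = 2 × 0.535 g H₂O ÷ 18.015 g/mol = 0.05939 mol
mass O = 1.21 − (0.8324 + 0.05987) = 0.3177 g → mol O = 0.3177 ÷ 15.999 = 0.01986 mol
Divide by the smallest (0.01986 mol): C 3.490, H 2.991, O 1.000
Multiplying each by 2 gives whole numbers: C 6.98, H 5.98, O 2.00
Empirical formula: C7H6O2
Empirical-formula mass = 122.12 g/mol; 244 ÷ 122.12 ≈ 2, so the molecular formula is C14H12O4.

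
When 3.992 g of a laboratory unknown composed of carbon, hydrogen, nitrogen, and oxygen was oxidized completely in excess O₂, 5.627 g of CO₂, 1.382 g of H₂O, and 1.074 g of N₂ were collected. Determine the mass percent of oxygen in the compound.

mol C = 5.627 g CO₂ ÷ 44.009 g/mol = 0.12786 mol
mol H = 2 × 1.382 g H₂O ÷ 18.015 g/mol = 0.15343 mol
mol N = 2 × 1.074 g N₂ ÷ 28.014 g/mol = 0.076676 mol
mass O = 3.992 − (1.5357 + 0.15466 + 1.0740) = 1.2276 g → mol O = 1.2276 ÷ 15.999 = 0.076731 mol
mass % O = 1.2276 g ÷ 3.992 g × 100%

30.75%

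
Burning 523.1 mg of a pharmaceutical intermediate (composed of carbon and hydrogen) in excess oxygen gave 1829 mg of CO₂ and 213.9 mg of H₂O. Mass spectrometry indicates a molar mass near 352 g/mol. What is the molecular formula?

C28H16

mol C = 1.829 g CO₂ ÷ 44.009 g/mol = 0.041560 mol
mol H = 2 × 0.2139 g H₂O ÷ 18.015 g/mol = 0.023747 mol
Divide by the smallest (0.023747 mol): C 1.750, H 1.000
Multiplying each by 4 gives whole numbers: C 7.00, H 4.00
Empirical formula: C7H4
Empirical-formula mass = 88.11 g/mol; 352 ÷ 88.11 ≈ 4, so the molecular formula is C28H16.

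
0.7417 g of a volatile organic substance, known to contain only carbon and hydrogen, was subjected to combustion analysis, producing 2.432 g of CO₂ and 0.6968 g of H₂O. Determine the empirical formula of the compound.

mol C = 2.432 g CO₂ ÷ 44.009 g/mol = 0.055261 mol
mol H = 2 × 0.6968 g H₂O ÷ 18.015 g/mol = 0.077358 mol
Divide by the smallest (0.055261 mol): C 1.000, H 1.400
Multiplying each by 5 gives whole numbers: C 5.00, H 7.00

C5H7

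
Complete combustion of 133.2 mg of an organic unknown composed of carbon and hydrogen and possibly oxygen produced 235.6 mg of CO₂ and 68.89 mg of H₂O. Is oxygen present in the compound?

yes

mol C = 0.2356 g CO₂ ÷ 44.009 g/mol = 0.0053535 mol
mol H = 2 × 0.06889 g H₂O ÷ 18.015 g/mol = 0.0076481 mol
C and H account for only 0.072010 g of the 0.1332 g sample; the remaining 0.061190 g must be oxygen.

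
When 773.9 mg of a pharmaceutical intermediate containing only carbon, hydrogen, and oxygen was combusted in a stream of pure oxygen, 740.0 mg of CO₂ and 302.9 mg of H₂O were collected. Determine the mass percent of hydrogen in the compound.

mol C = 0.7400 g CO₂ ÷ 44.009 g/mol = 0.016815 mol
mol H = 2 × 0.3029 g H₂O ÷ 18.015 g/mol = 0.033628 mol
mass O = 0.7739 − (0.20196 + 0.033897) = 0.53804 g → mol O = 0.53804 ÷ 15.999 = 0.033630 mol
mass % H = 0.033897 g ÷ 0.7739 g × 100%

4.38%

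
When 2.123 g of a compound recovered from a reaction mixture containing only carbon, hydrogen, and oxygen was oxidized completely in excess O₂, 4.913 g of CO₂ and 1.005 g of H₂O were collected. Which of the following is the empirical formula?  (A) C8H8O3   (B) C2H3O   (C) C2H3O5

mol C = 4.913 g CO₂ ÷ 44.009 g/mol = 0.11164 mol
mol H = 2 × 1.005 g H₂O ÷ 18.015 g/mol = 0.11157 mol
mass O = 2.123 − (1.3409 + 0.11247) = 0.66967 g → mol O = 0.66967 ÷ 15.999 = 0.041857 mol
Divide by the smallest (0.041857 mol): C 2.667, H 2.666, O 1.000
Multiplying each by 3 gives whole numbers: C 8.00, H 8.00, O 3.00

(A) C8H8O3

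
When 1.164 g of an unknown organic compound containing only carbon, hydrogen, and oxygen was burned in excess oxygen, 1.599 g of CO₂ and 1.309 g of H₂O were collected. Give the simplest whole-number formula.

mol C = 1.599 g CO₂ ÷ 44.009 g/mol = 0.036333 mol
mol H = 2 × 1.309 g H₂O ÷ 18.015 g/mol = 0.14532 mol
mass O = 1.164 − (0.43640 + 0.14649) = 0.58111 g → mol O = 0.58111 ÷ 15.999 = 0.036322 mol
Divide by the smallest (0.036322 mol): C 1.000, H 4.001, O 1.000

CH4O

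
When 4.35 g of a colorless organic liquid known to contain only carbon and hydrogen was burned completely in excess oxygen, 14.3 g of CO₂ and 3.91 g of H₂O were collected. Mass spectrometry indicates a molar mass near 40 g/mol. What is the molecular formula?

mol C = 14.3 g CO₂ ÷ 44.009 g/mol = 0.3249 mol
mol H = 2 × 3.91 g H₂O ÷ 18.015 g/mol = 0.4341 mol
Divide by the smallest (0.3249 mol): C 1.000, H 1.336
Multiplying each by 3 gives whole numbers: C 3.00, H 4.01
Empirical formula: C3H4
Empirical-formula mass = 40.06 g/mol; 40 ÷ 40.06 ≈ 1, so the molecular formula is C3H4.

C3H4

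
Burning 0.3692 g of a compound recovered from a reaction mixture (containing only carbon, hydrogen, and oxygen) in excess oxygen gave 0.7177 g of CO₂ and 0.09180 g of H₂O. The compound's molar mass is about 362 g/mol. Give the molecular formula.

C16H10O10

mol C = 0.7177 g CO₂ ÷ 44.009 g/mol = 0.016308 mol
mol H = 2 × 0.09180 g H₂O ÷ 18.015 g/mol = 0.010192 mol
mass O = 0.3692 − (0.19588 + 0.010273) = 0.16305 g → mol O = 0.16305 ÷ 15.999 = 0.010191 mol
Divide by the smallest (0.010191 mol): C 1.600, H 1.000, O 1.000
Multiplying each by 5 gives whole numbers: C 8.00, H 5.00, O 5.00
Empirical formula: C8H5O5
Empirical-formula mass = 181.12 g/mol; 362 ÷ 181.12 ≈ 2, so the molecular formula is C16H10O10.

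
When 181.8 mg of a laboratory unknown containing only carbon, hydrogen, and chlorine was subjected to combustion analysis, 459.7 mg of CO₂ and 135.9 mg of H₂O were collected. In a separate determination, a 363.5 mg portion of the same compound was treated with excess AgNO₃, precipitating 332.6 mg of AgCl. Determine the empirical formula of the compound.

C9H13Cl

mol C = 0.4597 g CO₂ ÷ 44.009 g/mol = 0.010446 mol
mol H = 2 × 0.1359 g H₂O ÷ 18.015 g/mol = 0.015087 mol
From the AgCl data: mol Cl per gram of compound = (0.3326 ÷ 143.318) ÷ 0.3635 = 0.0063844 mol/g, so in the 0.1818 g combustion sample mol Cl = 0.0011607 mol
Divide by the smallest (0.0011607 mol): C 9.000, H 12.999, Cl 1.000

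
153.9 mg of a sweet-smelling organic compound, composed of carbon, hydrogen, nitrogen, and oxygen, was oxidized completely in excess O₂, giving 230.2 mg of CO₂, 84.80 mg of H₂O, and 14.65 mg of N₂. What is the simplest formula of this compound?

C5H9NO4

mol C = 0.2302 g CO₂ ÷ 44.009 g/mol = 0.0052307 mol
mol H = 2 × 0.08480 g H₂O ÷ 18.015 g/mol = 0.0094144 mol
mol N = 2 × 0.01465 g N₂ ÷ 28.014 g/mol = 0.0010459 mol
mass O = 0.1539 − (0.062827 + 0.0094897 + 0.014650) = 0.066934 g → mol O = 0.066934 ÷ 15.999 = 0.0041836 mol
Divide by the smallest (0.0010459 mol): C 5.001, H 9.001, N 1.000, O 4.000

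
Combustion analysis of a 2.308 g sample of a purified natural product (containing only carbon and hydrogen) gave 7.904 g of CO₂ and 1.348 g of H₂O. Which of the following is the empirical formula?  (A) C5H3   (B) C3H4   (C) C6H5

mol C = 7.904 g CO₂ ÷ 44.009 g/mol = 0.17960 mol
mol H = 2 × 1.348 g H₂O ÷ 18.015 g/mol = 0.14965 mol
Divide by the smallest (0.14965 mol): C 1.200, H 1.000
Multiplying each by 5 gives whole numbers: C 6.00, H 5.00

(C) C6H5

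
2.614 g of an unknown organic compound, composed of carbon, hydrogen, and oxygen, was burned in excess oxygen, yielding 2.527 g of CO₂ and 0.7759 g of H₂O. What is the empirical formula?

C2H3O4

mol C = 2.527 g CO₂ ÷ 44.009 g/mol = 0.057420 mol
mol H = 2 × 0.7759 g H₂O ÷ 18.015 g/mol = 0.086139 mol
mass O = 2.614 − (0.68967 + 0.086828) = 1.8375 g → mol O = 1.8375 ÷ 15.999 = 0.11485 mol
Divide by the smallest (0.057420 mol): C 1.000, H 1.500, O 2.000
Multiplying each by 2 gives whole numbers: C 2.00, H 3.00, O 4.00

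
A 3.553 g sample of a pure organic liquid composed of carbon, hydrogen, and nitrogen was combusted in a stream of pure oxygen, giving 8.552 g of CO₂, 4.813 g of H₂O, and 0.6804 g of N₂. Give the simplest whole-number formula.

C4H11N

mol C = 8.552 g CO₂ ÷ 44.009 g/mol = 0.19432 mol
mol H = 2 × 4.813 g H₂O ÷ 18.015 g/mol = 0.53433 mol
mol N = 2 × 0.6804 g N₂ ÷ 28.014 g/mol = 0.048576 mol
Divide by the smallest (0.048576 mol): C 4.000, H 11.000, N 1.000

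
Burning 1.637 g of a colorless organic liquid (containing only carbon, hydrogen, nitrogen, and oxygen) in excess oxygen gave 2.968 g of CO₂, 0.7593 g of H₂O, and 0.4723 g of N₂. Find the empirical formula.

C4H5N2O

mol C = 2.968 g CO₂ ÷ 44.009 g/mol = 0.067441 mol
mol H = 2 × 0.7593 g H₂O ÷ 18.015 g/mol = 0.084296 mol
mol N = 2 × 0.4723 g N₂ ÷ 28.014 g/mol = 0.033719 mol
mass O = 1.637 − (0.81003 + 0.084971 + 0.47230) = 0.26970 g → mol O = 0.26970 ÷ 15.999 = 0.016857 mol
Divide by the smallest (0.016857 mol): C 4.001, H 5.001, N 2.000, O 1.000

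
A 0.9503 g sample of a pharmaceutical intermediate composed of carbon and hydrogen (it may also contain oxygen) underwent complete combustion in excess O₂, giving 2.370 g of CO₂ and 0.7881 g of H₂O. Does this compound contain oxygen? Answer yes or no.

mol C = 2.370 g CO₂ ÷ 44.009 g/mol = 0.053853 mol
mol H = 2 × 0.7881 g H₂O ÷ 18.015 g/mol = 0.087494 mol
C and H account for only 0.73502 g of the 0.9503 g sample; the remaining 0.21528 g must be oxygen.

yes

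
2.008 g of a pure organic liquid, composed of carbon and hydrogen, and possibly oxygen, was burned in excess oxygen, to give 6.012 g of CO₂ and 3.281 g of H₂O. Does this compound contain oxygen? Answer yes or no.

no

mol C = 6.012 g CO₂ ÷ 44.009 g/mol = 0.13661 mol
mol H = 2 × 3.281 g H₂O ÷ 18.015 g/mol = 0.36425 mol
C and H together account for 2.0080 g — essentially the entire 2.008 g sample — so the compound contains no oxygen.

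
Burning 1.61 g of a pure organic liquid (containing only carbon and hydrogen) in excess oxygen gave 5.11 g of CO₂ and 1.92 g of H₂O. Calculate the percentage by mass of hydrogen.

mol C = 5.11 g CO₂ ÷ 44.009 g/mol = 0.1161 mol
mol H = 2 × 1.92 g H₂O ÷ 18.015 g/mol = 0.2132 mol
mass % H = 0.2149 g ÷ 1.61 g × 100%

13.3%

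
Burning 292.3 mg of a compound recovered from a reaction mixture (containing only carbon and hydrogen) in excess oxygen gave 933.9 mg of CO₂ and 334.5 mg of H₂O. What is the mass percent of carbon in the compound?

mol C = 0.9339 g CO₂ ÷ 44.009 g/mol = 0.021221 mol
mol H = 2 × 0.3345 g H₂O ÷ 18.015 g/mol = 0.037136 mol
mass % C = 0.25488 g ÷ 0.2923 g × 100%

87.20%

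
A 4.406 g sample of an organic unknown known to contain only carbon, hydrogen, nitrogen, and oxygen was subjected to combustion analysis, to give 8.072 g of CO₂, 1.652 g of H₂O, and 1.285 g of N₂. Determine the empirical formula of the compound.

C4H4N2O

mol C = 8.072 g CO₂ ÷ 44.009 g/mol = 0.18342 mol
mol H = 2 × 1.652 g H₂O ÷ 18.015 g/mol = 0.18340 mol
mol N = 2 × 1.285 g N₂ ÷ 28.014 g/mol = 0.091740 mol
mass O = 4.406 − (2.2030 + 0.18487 + 1.2850) = 0.73311 g → mol O = 0.73311 ÷ 15.999 = 0.045822 mol
Divide by the smallest (0.045822 mol): C 4.003, H 4.002, N 2.002, O 1.000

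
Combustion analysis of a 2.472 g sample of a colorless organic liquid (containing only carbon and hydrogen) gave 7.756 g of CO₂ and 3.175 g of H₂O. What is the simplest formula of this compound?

CH2

mol C = 7.756 g CO₂ ÷ 44.009 g/mol = 0.17624 mol
mol H = 2 × 3.175 g H₂O ÷ 18.015 g/mol = 0.35248 mol
Divide by the smallest (0.17624 mol): C 1.000, H 2.000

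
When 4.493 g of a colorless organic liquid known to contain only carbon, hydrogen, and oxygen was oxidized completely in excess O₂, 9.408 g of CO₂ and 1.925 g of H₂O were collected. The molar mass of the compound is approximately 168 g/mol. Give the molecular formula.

C8H8O4

mol C = 9.408 g CO₂ ÷ 44.009 g/mol = 0.21377 mol
mol H = 2 × 1.925 g H₂O ÷ 18.015 g/mol = 0.21371 mol
mass O = 4.493 − (2.5676 + 0.21542) = 1.7099 g → mol O = 1.7099 ÷ 15.999 = 0.10688 mol
Divide by the smallest (0.10688 mol): C 2.000, H 2.000, O 1.000
Empirical formula: C2H2O
Empirical-formula mass = 42.04 g/mol; 168 ÷ 42.04 ≈ 4, so the molecular formula is C8H8O4.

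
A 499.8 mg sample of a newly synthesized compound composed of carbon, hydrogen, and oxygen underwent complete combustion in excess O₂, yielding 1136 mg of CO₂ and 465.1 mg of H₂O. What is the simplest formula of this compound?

C3H6O

mol C = 1.136 g CO₂ ÷ 44.009 g/mol = 0.025813 mol
mol H = 2 × 0.4651 g H₂O ÷ 18.015 g/mol = 0.051635 mol
mass O = 0.4998 − (0.31004 + 0.052048) = 0.13771 g → mol O = 0.13771 ÷ 15.999 = 0.0086076 mol
Divide by the smallest (0.0086076 mol): C 2.999, H 5.999, O 1.000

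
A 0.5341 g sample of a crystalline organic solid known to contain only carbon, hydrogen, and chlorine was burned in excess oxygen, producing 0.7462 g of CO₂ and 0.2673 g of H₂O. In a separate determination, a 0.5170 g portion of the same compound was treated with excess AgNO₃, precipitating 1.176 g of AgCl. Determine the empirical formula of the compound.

C4H7Cl2

mol C = 0.7462 g CO₂ ÷ 44.009 g/mol = 0.016956 mol
mol H = 2 × 0.2673 g H₂O ÷ 18.015 g/mol = 0.029675 mol
From the AgCl data: mol Cl per gram of compound = (1.176 ÷ 143.318) ÷ 0.5170 = 0.015871 mol/g, so in the 0.5341 g combustion sample mol Cl = 0.0084769 mol
Divide by the smallest (0.0084769 mol): C 2.000, H 3.501, Cl 1.000
Multiplying each by 2 gives whole numbers: C 4.00, H 7.00, Cl 2.00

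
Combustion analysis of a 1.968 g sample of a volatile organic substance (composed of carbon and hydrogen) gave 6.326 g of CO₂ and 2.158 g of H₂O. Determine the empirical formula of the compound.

mol C = 6.326 g CO₂ ÷ 44.009 g/mol = 0.14374 mol
mol H = 2 × 2.158 g H₂O ÷ 18.015 g/mol = 0.23958 mol
Divide by the smallest (0.14374 mol): C 1.000, H 1.667
Multiplying each by 3 gives whole numbers: C 3.00, H 5.00

C3H5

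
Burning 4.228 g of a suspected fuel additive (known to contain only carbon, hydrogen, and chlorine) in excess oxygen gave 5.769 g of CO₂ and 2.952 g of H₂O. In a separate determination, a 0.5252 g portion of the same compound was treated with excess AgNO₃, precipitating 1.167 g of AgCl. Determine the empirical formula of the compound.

C2H5Cl

mol C = 5.769 g CO₂ ÷ 44.009 g/mol = 0.13109 mol
mol H = 2 × 2.952 g H₂O ÷ 18.015 g/mol = 0.32773 mol
From the AgCl data: mol Cl per gram of compound = (1.167 ÷ 143.318) ÷ 0.5252 = 0.015504 mol/g, so in the 4.228 g combustion sample mol Cl = 0.065551 mol
Divide by the smallest (0.065551 mol): C 2.000, H 5.000, Cl 1.000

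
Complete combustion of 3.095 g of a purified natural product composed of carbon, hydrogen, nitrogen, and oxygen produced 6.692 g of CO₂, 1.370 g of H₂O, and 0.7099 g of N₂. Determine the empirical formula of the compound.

mol C = 6.692 g CO₂ ÷ 44.009 g/mol = 0.15206 mol
mol H = 2 × 1.370 g H₂O ÷ 18.015 g/mol = 0.15210 mol
mol N = 2 × 0.7099 g N₂ ÷ 28.014 g/mol = 0.050682 mol
mass O = 3.095 − (1.8264 + 0.15331 + 0.70990) = 0.40540 g → mol O = 0.40540 ÷ 15.999 = 0.025339 mol
Divide by the smallest (0.025339 mol): C 6.001, H 6.002, N 2.000, O 1.000

C6H6N2O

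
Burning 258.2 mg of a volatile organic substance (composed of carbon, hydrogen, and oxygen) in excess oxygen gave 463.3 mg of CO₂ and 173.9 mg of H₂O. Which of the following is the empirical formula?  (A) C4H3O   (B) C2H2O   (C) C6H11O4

(C) C6H11O4

mol C = 0.4633 g CO₂ ÷ 44.009 g/mol = 0.010527 mol
mol H = 2 × 0.1739 g H₂O ÷ 18.015 g/mol = 0.019306 mol
mass O = 0.2582 − (0.12644 + 0.019461) = 0.11229 g → mol O = 0.11229 ÷ 15.999 = 0.0070189 mol
Divide by the smallest (0.0070189 mol): C 1.500, H 2.751, O 1.000
Multiplying each by 4 gives whole numbers: C 6.00, H 11.00, O 4.00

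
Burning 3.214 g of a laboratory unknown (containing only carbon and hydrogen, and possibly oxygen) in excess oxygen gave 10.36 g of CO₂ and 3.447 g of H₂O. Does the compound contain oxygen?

no

mol C = 10.36 g CO₂ ÷ 44.009 g/mol = 0.23541 mol
mol H = 2 × 3.447 g H₂O ÷ 18.015 g/mol = 0.38268 mol
C and H together account for 3.2132 g — essentially the entire 3.214 g sample — so the compound contains no oxygen.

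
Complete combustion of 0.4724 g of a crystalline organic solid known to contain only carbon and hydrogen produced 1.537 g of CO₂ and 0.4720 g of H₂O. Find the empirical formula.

mol C = 1.537 g CO₂ ÷ 44.009 g/mol = 0.034925 mol
mol H = 2 × 0.4720 g H₂O ÷ 18.015 g/mol = 0.052401 mol
Divide by the smallest (0.034925 mol): C 1.000, H 1.500
Multiplying each by 2 gives whole numbers: C 2.00, H 3.00

C2H3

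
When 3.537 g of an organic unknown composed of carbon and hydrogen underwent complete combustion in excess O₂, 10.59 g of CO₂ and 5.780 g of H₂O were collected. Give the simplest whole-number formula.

mol C = 10.59 g CO₂ ÷ 44.009 g/mol = 0.24063 mol
mol H = 2 × 5.780 g H₂O ÷ 18.015 g/mol = 0.64169 mol
Divide by the smallest (0.24063 mol): C 1.000, H 2.667
Multiplying each by 3 gives whole numbers: C 3.00, H 8.00

C3H8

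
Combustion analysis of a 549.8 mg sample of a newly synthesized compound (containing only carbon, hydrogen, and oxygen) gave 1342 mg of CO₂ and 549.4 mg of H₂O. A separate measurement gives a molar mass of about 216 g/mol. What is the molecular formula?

C12H24O3

mol C = 1.342 g CO₂ ÷ 44.009 g/mol = 0.030494 mol
mol H = 2 × 0.5494 g H₂O ÷ 18.015 g/mol = 0.060994 mol
mass O = 0.5498 − (0.36626 + 0.061482) = 0.12206 g → mol O = 0.12206 ÷ 15.999 = 0.0076291 mol
Divide by the smallest (0.0076291 mol): C 3.997, H 7.995, O 1.000
Empirical formula: C4H8O
Empirical-formula mass = 72.11 g/mol; 216 ÷ 72.11 ≈ 3, so the molecular formula is C12H24O3.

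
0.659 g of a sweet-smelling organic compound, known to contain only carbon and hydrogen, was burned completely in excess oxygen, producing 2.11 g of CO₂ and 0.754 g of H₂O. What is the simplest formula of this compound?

mol C = 2.11 g CO₂ ÷ 44.009 g/mol = 0.04794 mol
mol H = 2 × 0.754 g H₂O ÷ 18.015 g/mol = 0.08371 mol
Divide by the smallest (0.04794 mol): C 1.000, H 1.746
Multiplying each by 4 gives whole numbers: C 4.00, H 6.98

C4H7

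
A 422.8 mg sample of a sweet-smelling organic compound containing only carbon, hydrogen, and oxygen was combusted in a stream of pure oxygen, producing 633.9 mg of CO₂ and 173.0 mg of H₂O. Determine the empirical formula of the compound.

mol C = 0.6339 g CO₂ ÷ 44.009 g/mol = 0.014404 mol
mol H = 2 × 0.1730 g H₂O ÷ 18.015 g/mol = 0.019206 mol
mass O = 0.4228 − (0.17300 + 0.019360) = 0.23044 g → mol O = 0.23044 ÷ 15.999 = 0.014403 mol
Divide by the smallest (0.014403 mol): C 1.000, H 1.333, O 1.000
Multiplying each by 3 gives whole numbers: C 3.00, H 4.00, O 3.00

C3H4O3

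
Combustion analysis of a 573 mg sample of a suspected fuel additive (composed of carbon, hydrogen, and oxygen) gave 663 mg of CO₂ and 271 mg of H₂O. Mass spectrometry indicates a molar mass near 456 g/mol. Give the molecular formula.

C12H24O18

mol C = 0.663 g CO₂ ÷ 44.009 g/mol = 0.01507 mol
mol H = 2 × 0.271 g H₂O ÷ 18.015 g/mol = 0.03009 mol
mass O = 0.573 − (0.1809 + 0.03033) = 0.3617 g → mol O = 0.3617 ÷ 15.999 = 0.02261 mol
Divide by the smallest (0.01507 mol): C 1.000, H 1.997, O 1.501
Multiplying each by 2 gives whole numbers: C 2.00, H 3.99, O 3.00
Empirical formula: C2H4O3
Empirical-formula mass = 76.05 g/mol; 456 ÷ 76.05 ≈ 6, so the molecular formula is C12H24O18.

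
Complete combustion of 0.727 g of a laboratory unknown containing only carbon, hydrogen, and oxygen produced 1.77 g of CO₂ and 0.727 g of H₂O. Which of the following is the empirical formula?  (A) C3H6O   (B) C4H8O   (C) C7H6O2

mol C = 1.77 g CO₂ ÷ 44.009 g/mol = 0.04022 mol
mol H = 2 × 0.727 g H₂O ÷ 18.015 g/mol = 0.08071 mol
mass O = 0.727 − (0.4831 + 0.08136) = 0.1626 g → mol O = 0.1626 ÷ 15.999 = 0.01016 mol
Divide by the smallest (0.01016 mol): C 3.958, H 7.943, O 1.000

(B) C4H8O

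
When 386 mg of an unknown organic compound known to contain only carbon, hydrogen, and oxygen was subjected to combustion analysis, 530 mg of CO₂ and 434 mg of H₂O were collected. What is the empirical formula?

mol C = 0.530 g CO₂ ÷ 44.009 g/mol = 0.01204 mol
mol H = 2 × 0.434 g H₂O ÷ 18.015 g/mol = 0.04818 mol
mass O = 0.386 − (0.1446 + 0.04857) = 0.1928 g → mol O = 0.1928 ÷ 15.999 = 0.01205 mol
Divide by the smallest (0.01204 mol): C 1.000, H 4.001, O 1.001

CH4O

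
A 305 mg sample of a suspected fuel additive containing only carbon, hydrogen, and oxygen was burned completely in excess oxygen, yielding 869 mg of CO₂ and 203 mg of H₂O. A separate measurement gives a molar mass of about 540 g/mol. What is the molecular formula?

C35H40O5

mol C = 0.869 g CO₂ ÷ 44.009 g/mol = 0.01975 mol
mol H = 2 × 0.203 g H₂O ÷ 18.015 g/mol = 0.02254 mol
mass O = 0.305 − (0.2372 + 0.02272) = 0.04511 g → mol O = 0.04511 ÷ 15.999 = 0.002820 mol
Divide by the smallest (0.002820 mol): C 7.003, H 7.992, O 1.000
Empirical formula: C7H8O
Empirical-formula mass = 108.14 g/mol; 540 ÷ 108.14 ≈ 5, so the molecular formula is C35H40O5.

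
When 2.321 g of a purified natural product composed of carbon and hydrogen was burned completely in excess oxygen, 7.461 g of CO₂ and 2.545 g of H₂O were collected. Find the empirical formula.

C3H5

mol C = 7.461 g CO₂ ÷ 44.009 g/mol = 0.16953 mol
mol H = 2 × 2.545 g H₂O ÷ 18.015 g/mol = 0.28254 mol
Divide by the smallest (0.16953 mol): C 1.000, H 1.667
Multiplying each by 3 gives whole numbers: C 3.00, H 5.00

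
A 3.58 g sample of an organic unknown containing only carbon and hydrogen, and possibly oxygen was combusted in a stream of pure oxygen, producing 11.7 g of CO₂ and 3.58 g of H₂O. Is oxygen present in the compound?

mol C = 11.7 g CO₂ ÷ 44.009 g/mol = 0.2659 mol
mol H = 2 × 3.58 g H₂O ÷ 18.015 g/mol = 0.3974 mol
C and H together account for 3.594 g — essentially the entire 3.58 g sample — so the compound contains no oxygen.

no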